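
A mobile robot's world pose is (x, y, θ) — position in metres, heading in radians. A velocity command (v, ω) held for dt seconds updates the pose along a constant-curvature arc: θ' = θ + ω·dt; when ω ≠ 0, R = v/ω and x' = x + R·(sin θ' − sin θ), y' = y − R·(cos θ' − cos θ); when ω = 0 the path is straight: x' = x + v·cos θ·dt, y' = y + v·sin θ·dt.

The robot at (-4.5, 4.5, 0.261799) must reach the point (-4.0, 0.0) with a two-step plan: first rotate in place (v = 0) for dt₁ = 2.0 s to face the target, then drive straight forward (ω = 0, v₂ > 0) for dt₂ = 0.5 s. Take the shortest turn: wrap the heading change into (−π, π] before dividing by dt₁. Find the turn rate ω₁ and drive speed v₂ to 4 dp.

heading to target = atan2(0−4.5, -4−-4.5) = -1.4601
Δθ = wrap(-1.4601 − 0.2618) = -1.7219; ω₁ = Δθ/dt₁ = -0.8610
distance = √((-4−-4.5)² + (0−4.5)²) = 4.5277; v₂ = distance/dt₂ = 9.0554

ω₁ = -0.8610, v₂ = 9.0554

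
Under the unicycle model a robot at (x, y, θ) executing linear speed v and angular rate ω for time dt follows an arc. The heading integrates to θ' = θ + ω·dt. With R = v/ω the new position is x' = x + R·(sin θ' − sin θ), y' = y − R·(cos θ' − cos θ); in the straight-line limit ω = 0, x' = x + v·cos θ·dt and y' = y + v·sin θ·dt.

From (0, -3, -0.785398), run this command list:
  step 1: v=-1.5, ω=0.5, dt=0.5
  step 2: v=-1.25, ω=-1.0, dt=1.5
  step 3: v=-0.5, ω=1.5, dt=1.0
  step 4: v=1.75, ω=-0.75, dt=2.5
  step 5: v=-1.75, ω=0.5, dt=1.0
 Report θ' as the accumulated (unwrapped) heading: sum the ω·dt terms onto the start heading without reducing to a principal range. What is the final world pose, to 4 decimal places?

(0.1321, -2.7742, -1.9104)

step 1: θ'=-0.5354 (R=-3.0000) → pose (-0.5908, -2.5411, -0.5354)
step 2: θ'=-2.0354 (R=1.2500) → pose (-1.0705, -0.9060, -2.0354)
step 3: θ'=-0.5354 (R=-0.3333) → pose (-1.1985, -0.4699, -0.5354)
step 4: θ'=-2.4104 (R=-2.3333) → pose (-0.8308, -4.2136, -2.4104)
step 5: θ'=-1.9104 (R=-3.5000) → pose (0.1321, -2.7742, -1.9104)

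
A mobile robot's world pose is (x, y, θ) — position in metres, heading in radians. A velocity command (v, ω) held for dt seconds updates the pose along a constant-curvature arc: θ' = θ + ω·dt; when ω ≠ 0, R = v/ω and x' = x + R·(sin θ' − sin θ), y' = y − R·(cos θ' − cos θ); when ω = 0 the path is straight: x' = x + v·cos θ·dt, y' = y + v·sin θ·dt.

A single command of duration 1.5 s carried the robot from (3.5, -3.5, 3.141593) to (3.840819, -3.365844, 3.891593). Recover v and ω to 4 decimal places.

v = -0.2500, ω = 0.5000

Δθ = 3.891593 − 3.141593 = 0.750000
ω = Δθ/dt = 0.750000/1.5 = 0.5000
R = Δx/(sin θ' − sin θ) = -0.5000
v = R·ω = -0.5000·0.5000 = -0.2500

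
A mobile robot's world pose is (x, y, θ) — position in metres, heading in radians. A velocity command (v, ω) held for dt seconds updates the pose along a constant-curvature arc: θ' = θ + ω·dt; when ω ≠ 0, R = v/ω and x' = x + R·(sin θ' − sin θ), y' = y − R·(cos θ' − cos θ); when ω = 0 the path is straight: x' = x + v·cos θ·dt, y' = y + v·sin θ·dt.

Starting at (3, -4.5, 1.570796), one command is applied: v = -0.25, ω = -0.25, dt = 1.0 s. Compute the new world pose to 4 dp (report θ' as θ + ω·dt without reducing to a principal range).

(2.9689, -4.7474, 1.3208)

θ' = 1.5708 + -0.25·1.0 = 1.3208
R = v/ω = -0.25/-0.25 = 1.0000
x' = 3 + 1.0000·(sin 1.3208 − sin 1.5708) = 2.9689
y' = -4.5 − 1.0000·(cos 1.3208 − cos 1.5708) = -4.7474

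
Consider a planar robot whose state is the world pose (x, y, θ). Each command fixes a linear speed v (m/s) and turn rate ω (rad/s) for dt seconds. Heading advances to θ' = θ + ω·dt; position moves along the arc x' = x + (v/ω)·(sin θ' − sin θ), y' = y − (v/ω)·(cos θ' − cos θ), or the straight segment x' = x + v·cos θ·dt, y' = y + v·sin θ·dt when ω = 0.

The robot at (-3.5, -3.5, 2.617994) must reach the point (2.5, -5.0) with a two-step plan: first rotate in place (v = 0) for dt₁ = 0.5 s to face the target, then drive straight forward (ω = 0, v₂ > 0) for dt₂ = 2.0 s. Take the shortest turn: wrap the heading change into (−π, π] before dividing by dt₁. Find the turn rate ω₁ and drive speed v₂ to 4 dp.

ω₁ = -5.7259, v₂ = 3.0923

heading to target = atan2(-5−-3.5, 2.5−-3.5) = -0.2450
Δθ = wrap(-0.2450 − 2.6180) = -2.8630; ω₁ = Δθ/dt₁ = -5.7259
distance = √((2.5−-3.5)² + (-5−-3.5)²) = 6.1847; v₂ = distance/dt₂ = 3.0923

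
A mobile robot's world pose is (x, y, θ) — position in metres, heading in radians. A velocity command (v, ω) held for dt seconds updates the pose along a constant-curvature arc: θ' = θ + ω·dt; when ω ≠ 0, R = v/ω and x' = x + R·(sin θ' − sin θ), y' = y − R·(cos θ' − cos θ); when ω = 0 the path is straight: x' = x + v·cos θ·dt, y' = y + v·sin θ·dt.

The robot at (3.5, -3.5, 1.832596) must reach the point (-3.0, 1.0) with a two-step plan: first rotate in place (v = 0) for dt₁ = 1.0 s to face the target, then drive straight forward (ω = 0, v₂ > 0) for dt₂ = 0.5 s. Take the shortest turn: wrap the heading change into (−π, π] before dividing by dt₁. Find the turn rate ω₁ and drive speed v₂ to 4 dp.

ω₁ = 0.7035, v₂ = 15.8114

heading to target = atan2(1−-3.5, -3−3.5) = 2.5360
Δθ = wrap(2.5360 − 1.8326) = 0.7035; ω₁ = Δθ/dt₁ = 0.7035
distance = √((-3−3.5)² + (1−-3.5)²) = 7.9057; v₂ = distance/dt₂ = 15.8114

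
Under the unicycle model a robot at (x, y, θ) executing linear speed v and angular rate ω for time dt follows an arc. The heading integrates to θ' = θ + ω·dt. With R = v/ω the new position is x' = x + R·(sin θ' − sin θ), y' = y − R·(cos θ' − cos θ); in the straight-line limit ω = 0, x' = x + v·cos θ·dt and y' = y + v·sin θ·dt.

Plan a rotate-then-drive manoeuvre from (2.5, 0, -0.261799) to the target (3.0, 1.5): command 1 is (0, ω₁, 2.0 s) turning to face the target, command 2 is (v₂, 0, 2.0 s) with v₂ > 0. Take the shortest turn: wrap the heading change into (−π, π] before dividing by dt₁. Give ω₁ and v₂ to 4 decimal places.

ω₁ = 0.7554, v₂ = 0.7906

heading to target = atan2(1.5−0, 3−2.5) = 1.2490
Δθ = wrap(1.2490 − -0.2618) = 1.5108; ω₁ = Δθ/dt₁ = 0.7554
distance = √((3−2.5)² + (1.5−0)²) = 1.5811; v₂ = distance/dt₂ = 0.7906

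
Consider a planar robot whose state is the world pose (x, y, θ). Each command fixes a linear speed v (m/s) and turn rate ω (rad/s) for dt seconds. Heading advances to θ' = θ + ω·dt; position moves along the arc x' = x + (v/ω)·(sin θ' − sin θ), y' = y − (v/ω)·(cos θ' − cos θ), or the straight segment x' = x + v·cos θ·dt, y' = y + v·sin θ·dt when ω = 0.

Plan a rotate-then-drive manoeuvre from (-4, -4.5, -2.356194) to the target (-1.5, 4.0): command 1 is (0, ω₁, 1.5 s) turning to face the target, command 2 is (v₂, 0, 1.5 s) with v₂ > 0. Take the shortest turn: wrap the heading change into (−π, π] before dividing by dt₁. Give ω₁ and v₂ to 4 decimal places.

heading to target = atan2(4−-4.5, -1.5−-4) = 1.2847
Δθ = wrap(1.2847 − -2.3562) = -2.6422; ω₁ = Δθ/dt₁ = -1.7615
distance = √((-1.5−-4)² + (4−-4.5)²) = 8.8600; v₂ = distance/dt₂ = 5.9067

ω₁ = -1.7615, v₂ = 5.9067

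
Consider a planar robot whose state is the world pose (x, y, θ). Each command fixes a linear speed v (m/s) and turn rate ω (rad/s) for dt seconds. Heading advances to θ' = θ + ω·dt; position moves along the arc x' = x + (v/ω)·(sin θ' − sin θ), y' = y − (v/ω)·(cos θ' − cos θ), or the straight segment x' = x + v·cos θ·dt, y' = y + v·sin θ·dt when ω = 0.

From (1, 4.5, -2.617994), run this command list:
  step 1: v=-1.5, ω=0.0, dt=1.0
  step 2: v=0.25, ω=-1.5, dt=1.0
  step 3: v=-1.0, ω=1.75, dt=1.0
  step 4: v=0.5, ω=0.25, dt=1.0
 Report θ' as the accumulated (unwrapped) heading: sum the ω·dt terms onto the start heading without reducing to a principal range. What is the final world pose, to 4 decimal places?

step 1: θ'=-2.6180 (straight) → pose (2.2990, 5.2500, -2.6180)
step 2: θ'=-4.1180 (R=-0.1667) → pose (2.0776, 5.3010, -4.1180)
step 3: θ'=-2.3680 (R=-0.5714) → pose (2.9503, 5.2122, -2.3680)
step 4: θ'=-2.1180 (R=2.0000) → pose (2.6398, 4.8220, -2.1180)

(2.6398, 4.8220, -2.1180)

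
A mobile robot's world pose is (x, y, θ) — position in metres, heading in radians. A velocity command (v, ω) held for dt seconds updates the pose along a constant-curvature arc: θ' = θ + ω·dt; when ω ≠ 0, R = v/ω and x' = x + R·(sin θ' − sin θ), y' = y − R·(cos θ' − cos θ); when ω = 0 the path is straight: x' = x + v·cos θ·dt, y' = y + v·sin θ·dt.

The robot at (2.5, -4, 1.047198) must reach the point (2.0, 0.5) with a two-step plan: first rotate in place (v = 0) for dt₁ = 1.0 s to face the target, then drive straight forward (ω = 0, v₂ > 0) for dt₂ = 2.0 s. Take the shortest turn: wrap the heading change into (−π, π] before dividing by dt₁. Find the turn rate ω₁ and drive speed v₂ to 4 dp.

ω₁ = 0.6343, v₂ = 2.2638

heading to target = atan2(0.5−-4, 2−2.5) = 1.6815
Δθ = wrap(1.6815 − 1.0472) = 0.6343; ω₁ = Δθ/dt₁ = 0.6343
distance = √((2−2.5)² + (0.5−-4)²) = 4.5277; v₂ = distance/dt₂ = 2.2638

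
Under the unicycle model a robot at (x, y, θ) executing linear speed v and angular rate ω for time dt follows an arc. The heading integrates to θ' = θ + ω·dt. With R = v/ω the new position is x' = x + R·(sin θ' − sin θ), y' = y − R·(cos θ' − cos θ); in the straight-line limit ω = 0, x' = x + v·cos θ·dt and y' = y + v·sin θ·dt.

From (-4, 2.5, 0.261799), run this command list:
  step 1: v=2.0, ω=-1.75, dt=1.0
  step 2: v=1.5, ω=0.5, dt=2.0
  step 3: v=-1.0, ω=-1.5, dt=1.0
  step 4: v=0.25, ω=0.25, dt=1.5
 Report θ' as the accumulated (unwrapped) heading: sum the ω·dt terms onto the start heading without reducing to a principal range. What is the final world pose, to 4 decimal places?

step 1: θ'=-1.4882 (R=-1.1429) → pose (-2.5652, 1.4904, -1.4882)
step 2: θ'=-0.4882 (R=3.0000) → pose (-0.9826, -0.9117, -0.4882)
step 3: θ'=-1.9882 (R=0.6667) → pose (-1.2793, -0.0526, -1.9882)
step 4: θ'=-1.6132 (R=1.0000) → pose (-1.3643, -0.4156, -1.6132)

(-1.3643, -0.4156, -1.6132)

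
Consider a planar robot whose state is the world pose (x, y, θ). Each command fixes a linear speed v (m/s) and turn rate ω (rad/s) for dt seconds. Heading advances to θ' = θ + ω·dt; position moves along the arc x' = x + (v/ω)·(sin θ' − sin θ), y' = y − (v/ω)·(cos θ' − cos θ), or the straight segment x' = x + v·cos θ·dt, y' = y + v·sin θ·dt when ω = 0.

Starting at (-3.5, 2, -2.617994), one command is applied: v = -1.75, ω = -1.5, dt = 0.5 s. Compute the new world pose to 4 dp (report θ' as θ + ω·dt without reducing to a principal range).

θ' = -2.6180 + -1.5·0.5 = -3.3680
R = v/ω = -1.75/-1.5 = 1.1667
x' = -3.5 + 1.1667·(sin -3.3680 − sin -2.6180) = -2.6548
y' = 2 − 1.1667·(cos -3.3680 − cos -2.6180) = 2.1265

(-2.6548, 2.1265, -3.3680)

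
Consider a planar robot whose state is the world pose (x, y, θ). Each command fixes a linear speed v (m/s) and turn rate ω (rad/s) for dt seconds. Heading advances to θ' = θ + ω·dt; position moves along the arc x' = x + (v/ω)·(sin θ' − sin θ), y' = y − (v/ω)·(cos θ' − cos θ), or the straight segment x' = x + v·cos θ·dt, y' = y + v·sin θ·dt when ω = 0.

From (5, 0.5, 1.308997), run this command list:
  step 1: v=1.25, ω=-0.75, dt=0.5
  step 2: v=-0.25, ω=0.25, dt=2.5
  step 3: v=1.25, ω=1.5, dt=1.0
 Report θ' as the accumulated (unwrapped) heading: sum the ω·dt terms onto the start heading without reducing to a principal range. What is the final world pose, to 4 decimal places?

(4.3094, 1.3172, 3.0590)

step 1: θ'=0.9340 (R=-1.6667) → pose (5.2699, 1.0597, 0.9340)
step 2: θ'=1.5590 (R=-1.0000) → pose (5.0739, 0.4769, 1.5590)
step 3: θ'=3.0590 (R=0.8333) → pose (4.3094, 1.3172, 3.0590)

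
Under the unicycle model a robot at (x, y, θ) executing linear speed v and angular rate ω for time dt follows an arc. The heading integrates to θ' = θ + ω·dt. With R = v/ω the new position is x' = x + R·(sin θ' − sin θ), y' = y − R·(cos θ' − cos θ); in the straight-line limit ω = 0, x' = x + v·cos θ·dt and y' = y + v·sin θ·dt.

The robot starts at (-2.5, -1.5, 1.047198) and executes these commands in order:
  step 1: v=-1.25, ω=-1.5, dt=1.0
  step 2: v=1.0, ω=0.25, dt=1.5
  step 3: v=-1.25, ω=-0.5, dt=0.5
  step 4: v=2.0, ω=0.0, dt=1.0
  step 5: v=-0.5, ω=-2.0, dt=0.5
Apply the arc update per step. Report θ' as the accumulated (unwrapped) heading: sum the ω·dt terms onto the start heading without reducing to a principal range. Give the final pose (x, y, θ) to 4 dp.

(-1.0265, -2.5655, -1.3278)

step 1: θ'=-0.4528 (R=0.8333) → pose (-3.5863, -1.8327, -0.4528)
step 2: θ'=-0.0778 (R=4.0000) → pose (-2.1472, -2.2237, -0.0778)
step 3: θ'=-0.3278 (R=2.5000) → pose (-2.7578, -2.0981, -0.3278)
step 4: θ'=-0.3278 (straight) → pose (-0.8643, -2.7421, -0.3278)
step 5: θ'=-1.3278 (R=0.2500) → pose (-1.0265, -2.5655, -1.3278)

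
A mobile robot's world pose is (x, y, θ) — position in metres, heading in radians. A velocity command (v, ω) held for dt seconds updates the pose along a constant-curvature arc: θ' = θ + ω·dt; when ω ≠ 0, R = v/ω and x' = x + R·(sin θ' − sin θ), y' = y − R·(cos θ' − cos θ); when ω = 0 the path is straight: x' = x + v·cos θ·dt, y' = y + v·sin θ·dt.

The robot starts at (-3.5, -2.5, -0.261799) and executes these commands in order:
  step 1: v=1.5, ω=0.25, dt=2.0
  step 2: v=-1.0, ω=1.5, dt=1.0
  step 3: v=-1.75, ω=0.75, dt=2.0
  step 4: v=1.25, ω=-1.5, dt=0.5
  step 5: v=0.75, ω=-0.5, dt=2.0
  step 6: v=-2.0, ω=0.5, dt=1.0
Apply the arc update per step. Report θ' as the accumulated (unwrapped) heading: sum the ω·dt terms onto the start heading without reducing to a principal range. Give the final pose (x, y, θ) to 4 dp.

step 1: θ'=0.2382 (R=6.0000) → pose (-0.5314, -2.5350, 0.2382)
step 2: θ'=1.7382 (R=-0.6667) → pose (-1.0314, -3.2940, 1.7382)
step 3: θ'=3.2382 (R=-2.3333) → pose (1.4944, -5.2276, 3.2382)
step 4: θ'=2.4882 (R=-0.8333) → pose (0.9074, -5.0599, 2.4882)
step 5: θ'=1.4882 (R=-1.5000) → pose (0.3244, -3.7451, 1.4882)
step 6: θ'=1.9882 (R=-4.0000) → pose (0.6542, -5.6966, 1.9882)

(0.6542, -5.6966, 1.9882)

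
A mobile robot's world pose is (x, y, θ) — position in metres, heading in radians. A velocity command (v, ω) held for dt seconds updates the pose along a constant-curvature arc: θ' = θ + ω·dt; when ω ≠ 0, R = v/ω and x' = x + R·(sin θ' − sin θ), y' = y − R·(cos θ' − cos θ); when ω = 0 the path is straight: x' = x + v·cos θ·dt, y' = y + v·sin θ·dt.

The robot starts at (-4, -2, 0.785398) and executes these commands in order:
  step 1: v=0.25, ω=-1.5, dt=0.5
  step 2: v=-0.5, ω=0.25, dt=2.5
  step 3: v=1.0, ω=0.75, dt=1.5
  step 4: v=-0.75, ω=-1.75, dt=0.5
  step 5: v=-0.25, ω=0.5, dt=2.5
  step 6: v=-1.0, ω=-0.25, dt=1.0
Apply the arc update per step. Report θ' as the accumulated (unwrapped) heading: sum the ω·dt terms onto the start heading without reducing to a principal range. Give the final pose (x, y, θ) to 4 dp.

(-4.2134, -2.8642, 1.9104)

step 1: θ'=0.0354 (R=-0.1667) → pose (-3.8880, -1.9513, 0.0354)
step 2: θ'=0.6604 (R=-2.0000) → pose (-5.0441, -2.3705, 0.6604)
step 3: θ'=1.7854 (R=1.3333) → pose (-4.5593, -1.0336, 1.7854)
step 4: θ'=0.9104 (R=0.4286) → pose (-4.6396, -1.3878, 0.9104)
step 5: θ'=2.1604 (R=-0.5000) → pose (-4.6603, -1.9725, 2.1604)
step 6: θ'=1.9104 (R=4.0000) → pose (-4.2134, -2.8642, 1.9104)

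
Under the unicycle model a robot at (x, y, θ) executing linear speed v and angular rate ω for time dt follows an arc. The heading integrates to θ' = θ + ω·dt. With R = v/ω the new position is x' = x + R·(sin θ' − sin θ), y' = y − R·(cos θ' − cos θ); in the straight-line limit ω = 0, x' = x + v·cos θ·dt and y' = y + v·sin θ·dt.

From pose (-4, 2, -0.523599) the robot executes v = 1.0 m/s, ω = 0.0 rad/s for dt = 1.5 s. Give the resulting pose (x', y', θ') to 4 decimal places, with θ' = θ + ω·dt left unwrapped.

θ' = -0.5236 + 0.0·1.5 = -0.5236
ω = 0 → straight: x' = -4 + 1.0·cos(-0.5236)·1.5 = -2.7010
y' = 2 + 1.0·sin(-0.5236)·1.5 = 1.2500

(-2.7010, 1.2500, -0.5236)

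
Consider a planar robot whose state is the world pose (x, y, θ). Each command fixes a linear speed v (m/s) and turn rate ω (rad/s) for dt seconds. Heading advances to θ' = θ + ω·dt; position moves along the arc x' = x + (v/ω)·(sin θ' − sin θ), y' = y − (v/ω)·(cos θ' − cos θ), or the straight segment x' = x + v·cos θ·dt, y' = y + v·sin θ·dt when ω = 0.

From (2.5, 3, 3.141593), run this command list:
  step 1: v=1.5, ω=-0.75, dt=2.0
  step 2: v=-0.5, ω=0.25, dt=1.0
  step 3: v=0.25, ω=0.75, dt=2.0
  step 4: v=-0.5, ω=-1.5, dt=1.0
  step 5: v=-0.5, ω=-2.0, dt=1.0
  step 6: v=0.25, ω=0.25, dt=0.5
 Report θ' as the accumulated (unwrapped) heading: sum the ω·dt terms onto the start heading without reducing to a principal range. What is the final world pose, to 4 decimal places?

step 1: θ'=1.6416 (R=-2.0000) → pose (0.5050, 4.8585, 1.6416)
step 2: θ'=1.8916 (R=-2.0000) → pose (0.6020, 4.3694, 1.8916)
step 3: θ'=3.3916 (R=0.3333) → pose (0.2032, 4.5872, 3.3916)
step 4: θ'=1.8916 (R=0.3333) → pose (0.6020, 4.3694, 1.8916)
step 5: θ'=-0.1084 (R=0.2500) → pose (0.3377, 4.0420, -0.1084)
step 6: θ'=0.0166 (R=1.0000) → pose (0.4625, 4.0363, 0.0166)

(0.4625, 4.0363, 0.0166)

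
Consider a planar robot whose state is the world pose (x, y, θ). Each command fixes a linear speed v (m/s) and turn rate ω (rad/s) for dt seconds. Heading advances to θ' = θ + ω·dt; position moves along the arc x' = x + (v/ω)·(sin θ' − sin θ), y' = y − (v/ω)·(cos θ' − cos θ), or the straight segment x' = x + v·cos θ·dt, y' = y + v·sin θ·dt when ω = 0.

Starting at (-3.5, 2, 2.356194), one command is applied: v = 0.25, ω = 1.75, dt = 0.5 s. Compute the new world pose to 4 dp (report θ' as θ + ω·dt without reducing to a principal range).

(-3.6138, 2.0413, 3.2312)

θ' = 2.3562 + 1.75·0.5 = 3.2312
R = v/ω = 0.25/1.75 = 0.1429
x' = -3.5 + 0.1429·(sin 3.2312 − sin 2.3562) = -3.6138
y' = 2 − 0.1429·(cos 3.2312 − cos 2.3562) = 2.0413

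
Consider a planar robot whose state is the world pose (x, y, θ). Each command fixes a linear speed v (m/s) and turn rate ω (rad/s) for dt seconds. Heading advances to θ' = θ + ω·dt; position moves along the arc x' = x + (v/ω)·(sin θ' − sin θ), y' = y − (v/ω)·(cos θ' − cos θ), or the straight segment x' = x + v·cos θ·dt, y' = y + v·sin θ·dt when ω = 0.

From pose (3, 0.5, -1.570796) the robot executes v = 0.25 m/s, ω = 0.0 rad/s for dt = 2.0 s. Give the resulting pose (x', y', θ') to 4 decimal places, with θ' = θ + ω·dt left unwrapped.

(3.0000, 0.0000, -1.5708)

θ' = -1.5708 + 0.0·2.0 = -1.5708
ω = 0 → straight: x' = 3 + 0.25·cos(-1.5708)·2.0 = 3.0000
y' = 0.5 + 0.25·sin(-1.5708)·2.0 = 0.0000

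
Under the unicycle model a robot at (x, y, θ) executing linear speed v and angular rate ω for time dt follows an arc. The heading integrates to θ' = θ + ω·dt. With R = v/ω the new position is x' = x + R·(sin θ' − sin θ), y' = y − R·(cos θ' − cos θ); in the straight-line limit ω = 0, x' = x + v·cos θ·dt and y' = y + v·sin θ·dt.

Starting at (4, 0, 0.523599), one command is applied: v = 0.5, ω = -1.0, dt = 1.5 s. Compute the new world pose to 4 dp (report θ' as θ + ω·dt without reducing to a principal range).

(4.6642, -0.1530, -0.9764)

θ' = 0.5236 + -1.0·1.5 = -0.9764
R = v/ω = 0.5/-1.0 = -0.5000
x' = 4 + -0.5000·(sin -0.9764 − sin 0.5236) = 4.6642
y' = 0 − -0.5000·(cos -0.9764 − cos 0.5236) = -0.1530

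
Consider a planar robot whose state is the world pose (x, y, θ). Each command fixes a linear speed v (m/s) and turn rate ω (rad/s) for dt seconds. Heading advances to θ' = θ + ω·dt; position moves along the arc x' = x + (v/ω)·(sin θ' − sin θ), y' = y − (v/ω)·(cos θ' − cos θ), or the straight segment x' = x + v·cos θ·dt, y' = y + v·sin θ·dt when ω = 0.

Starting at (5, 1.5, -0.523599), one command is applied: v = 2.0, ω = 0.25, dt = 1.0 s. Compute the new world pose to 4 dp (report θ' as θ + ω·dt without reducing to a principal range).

θ' = -0.5236 + 0.25·1.0 = -0.2736
R = v/ω = 2.0/0.25 = 8.0000
x' = 5 + 8.0000·(sin -0.2736 − sin -0.5236) = 6.8384
y' = 1.5 − 8.0000·(cos -0.2736 − cos -0.5236) = 0.7258

(6.8384, 0.7258, -0.2736)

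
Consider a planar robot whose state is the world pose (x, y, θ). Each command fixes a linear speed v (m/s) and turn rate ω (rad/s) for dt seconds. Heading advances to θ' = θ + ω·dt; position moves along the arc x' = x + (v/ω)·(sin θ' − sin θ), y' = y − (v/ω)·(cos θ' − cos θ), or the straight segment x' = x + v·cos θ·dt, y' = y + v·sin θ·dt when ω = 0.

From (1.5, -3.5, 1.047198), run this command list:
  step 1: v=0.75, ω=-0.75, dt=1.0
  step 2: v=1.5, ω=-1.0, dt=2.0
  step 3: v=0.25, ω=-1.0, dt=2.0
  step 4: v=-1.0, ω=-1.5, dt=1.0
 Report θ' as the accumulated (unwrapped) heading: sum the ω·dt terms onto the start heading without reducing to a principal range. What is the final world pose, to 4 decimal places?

step 1: θ'=0.2972 (R=-1.0000) → pose (2.0732, -3.0438, 0.2972)
step 2: θ'=-1.7028 (R=-1.5000) → pose (3.9994, -4.6755, -1.7028)
step 3: θ'=-3.7028 (R=-0.2500) → pose (3.6185, -4.8543, -3.7028)
step 4: θ'=-5.2028 (R=0.6667) → pose (3.8518, -5.7327, -5.2028)

(3.8518, -5.7327, -5.2028)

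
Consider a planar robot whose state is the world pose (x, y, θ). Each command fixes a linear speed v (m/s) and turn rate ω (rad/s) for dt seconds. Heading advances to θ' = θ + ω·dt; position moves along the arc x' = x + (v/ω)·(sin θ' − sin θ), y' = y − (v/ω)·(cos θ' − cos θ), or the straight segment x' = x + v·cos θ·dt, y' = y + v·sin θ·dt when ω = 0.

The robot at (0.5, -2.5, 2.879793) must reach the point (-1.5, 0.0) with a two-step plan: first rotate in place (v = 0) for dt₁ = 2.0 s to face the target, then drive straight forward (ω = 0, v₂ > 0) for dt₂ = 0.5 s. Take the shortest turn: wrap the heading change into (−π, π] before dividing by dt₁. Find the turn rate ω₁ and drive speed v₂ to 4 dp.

ω₁ = -0.3171, v₂ = 6.4031

heading to target = atan2(0−-2.5, -1.5−0.5) = 2.2455
Δθ = wrap(2.2455 − 2.8798) = -0.6343; ω₁ = Δθ/dt₁ = -0.3171
distance = √((-1.5−0.5)² + (0−-2.5)²) = 3.2016; v₂ = distance/dt₂ = 6.4031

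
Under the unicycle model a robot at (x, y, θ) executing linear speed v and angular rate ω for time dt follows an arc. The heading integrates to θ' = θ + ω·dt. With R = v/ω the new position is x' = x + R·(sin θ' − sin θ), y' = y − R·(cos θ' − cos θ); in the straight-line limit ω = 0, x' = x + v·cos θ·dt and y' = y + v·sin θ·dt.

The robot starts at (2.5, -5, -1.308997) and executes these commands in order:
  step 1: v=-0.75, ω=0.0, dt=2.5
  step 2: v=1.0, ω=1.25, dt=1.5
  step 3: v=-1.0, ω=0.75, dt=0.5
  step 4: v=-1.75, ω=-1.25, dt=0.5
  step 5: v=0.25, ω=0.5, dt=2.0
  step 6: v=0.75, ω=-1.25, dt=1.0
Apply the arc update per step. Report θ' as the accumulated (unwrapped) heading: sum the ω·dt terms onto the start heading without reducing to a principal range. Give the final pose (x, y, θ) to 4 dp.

step 1: θ'=-1.3090 (straight) → pose (2.0147, -3.1889, -1.3090)
step 2: θ'=0.5660 (R=0.8000) → pose (3.2165, -3.6571, 0.5660)
step 3: θ'=0.9410 (R=-1.3333) → pose (2.8539, -3.9972, 0.9410)
step 4: θ'=0.3160 (R=1.4000) → pose (2.1576, -4.5033, 0.3160)
step 5: θ'=1.3160 (R=0.5000) → pose (2.4861, -4.1541, 1.3160)
step 6: θ'=0.0660 (R=-0.6000) → pose (3.0271, -3.7066, 0.0660)

(3.0271, -3.7066, 0.0660)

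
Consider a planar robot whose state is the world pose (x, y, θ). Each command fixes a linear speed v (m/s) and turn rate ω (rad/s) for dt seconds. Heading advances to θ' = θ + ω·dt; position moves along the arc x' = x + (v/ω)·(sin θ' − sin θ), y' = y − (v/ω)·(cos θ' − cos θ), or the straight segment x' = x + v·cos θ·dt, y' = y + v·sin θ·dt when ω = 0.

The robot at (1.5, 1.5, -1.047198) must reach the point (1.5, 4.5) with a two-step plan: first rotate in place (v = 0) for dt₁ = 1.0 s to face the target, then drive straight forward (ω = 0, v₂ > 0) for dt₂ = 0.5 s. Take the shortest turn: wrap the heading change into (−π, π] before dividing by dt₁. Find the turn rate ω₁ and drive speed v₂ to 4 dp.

heading to target = atan2(4.5−1.5, 1.5−1.5) = 1.5708
Δθ = wrap(1.5708 − -1.0472) = 2.6180; ω₁ = Δθ/dt₁ = 2.6180
distance = √((1.5−1.5)² + (4.5−1.5)²) = 3.0000; v₂ = distance/dt₂ = 6.0000

ω₁ = 2.6180, v₂ = 6.0000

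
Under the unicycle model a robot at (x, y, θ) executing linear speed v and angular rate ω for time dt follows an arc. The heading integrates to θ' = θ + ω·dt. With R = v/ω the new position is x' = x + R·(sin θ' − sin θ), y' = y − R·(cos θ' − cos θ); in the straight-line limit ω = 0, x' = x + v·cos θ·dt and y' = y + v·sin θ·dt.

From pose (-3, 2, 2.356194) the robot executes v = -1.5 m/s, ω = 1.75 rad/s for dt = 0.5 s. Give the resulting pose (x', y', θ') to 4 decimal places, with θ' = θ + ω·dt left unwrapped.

θ' = 2.3562 + 1.75·0.5 = 3.2312
R = v/ω = -1.5/1.75 = -0.8571
x' = -3 + -0.8571·(sin 3.2312 − sin 2.3562) = -2.3172
y' = 2 − -0.8571·(cos 3.2312 − cos 2.3562) = 1.7524

(-2.3172, 1.7524, 3.2312)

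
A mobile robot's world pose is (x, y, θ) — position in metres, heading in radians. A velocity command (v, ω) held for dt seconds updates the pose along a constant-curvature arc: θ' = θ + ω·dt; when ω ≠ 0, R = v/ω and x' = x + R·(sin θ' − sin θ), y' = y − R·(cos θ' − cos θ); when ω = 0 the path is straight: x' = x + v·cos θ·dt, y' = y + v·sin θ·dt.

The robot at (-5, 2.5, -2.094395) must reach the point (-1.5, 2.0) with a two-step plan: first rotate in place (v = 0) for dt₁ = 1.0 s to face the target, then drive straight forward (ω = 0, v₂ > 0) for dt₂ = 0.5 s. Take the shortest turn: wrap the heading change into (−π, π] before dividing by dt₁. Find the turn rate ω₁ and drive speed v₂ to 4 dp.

ω₁ = 1.9525, v₂ = 7.0711

heading to target = atan2(2−2.5, -1.5−-5) = -0.1419
Δθ = wrap(-0.1419 − -2.0944) = 1.9525; ω₁ = Δθ/dt₁ = 1.9525
distance = √((-1.5−-5)² + (2−2.5)²) = 3.5355; v₂ = distance/dt₂ = 7.0711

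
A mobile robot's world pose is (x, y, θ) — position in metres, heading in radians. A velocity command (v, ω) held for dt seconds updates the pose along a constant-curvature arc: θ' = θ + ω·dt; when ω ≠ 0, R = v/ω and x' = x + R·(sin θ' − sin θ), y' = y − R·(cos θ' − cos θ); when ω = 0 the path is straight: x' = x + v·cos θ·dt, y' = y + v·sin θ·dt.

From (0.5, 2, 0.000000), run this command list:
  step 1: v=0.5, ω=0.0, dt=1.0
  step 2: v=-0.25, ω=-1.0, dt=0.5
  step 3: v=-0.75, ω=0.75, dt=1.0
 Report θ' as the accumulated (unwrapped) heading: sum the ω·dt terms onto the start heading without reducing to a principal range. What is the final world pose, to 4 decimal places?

(0.1533, 2.1219, 0.2500)

step 1: θ'=0.0000 (straight) → pose (1.0000, 2.0000, 0.0000)
step 2: θ'=-0.5000 (R=0.2500) → pose (0.8801, 2.0306, -0.5000)
step 3: θ'=0.2500 (R=-1.0000) → pose (0.1533, 2.1219, 0.2500)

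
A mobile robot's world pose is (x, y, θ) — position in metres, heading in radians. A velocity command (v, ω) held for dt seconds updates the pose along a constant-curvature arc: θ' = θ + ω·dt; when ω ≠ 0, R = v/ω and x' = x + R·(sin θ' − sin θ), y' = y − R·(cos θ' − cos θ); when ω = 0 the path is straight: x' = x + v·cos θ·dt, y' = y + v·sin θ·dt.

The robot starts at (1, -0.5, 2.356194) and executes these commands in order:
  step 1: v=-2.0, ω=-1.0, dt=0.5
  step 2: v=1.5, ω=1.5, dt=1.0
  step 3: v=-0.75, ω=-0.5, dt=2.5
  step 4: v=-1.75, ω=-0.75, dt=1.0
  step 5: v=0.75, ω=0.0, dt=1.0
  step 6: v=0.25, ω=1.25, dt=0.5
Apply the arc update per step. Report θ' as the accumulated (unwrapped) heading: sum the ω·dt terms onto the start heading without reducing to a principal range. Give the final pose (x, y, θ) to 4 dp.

(2.3626, -2.1881, 1.9812)

step 1: θ'=1.8562 (R=2.0000) → pose (1.5049, -1.3511, 1.8562)
step 2: θ'=3.3562 (R=1.0000) → pose (0.3324, -0.6556, 3.3562)
step 3: θ'=2.1062 (R=1.5000) → pose (1.9419, -1.3559, 2.1062)
step 4: θ'=1.3562 (R=2.3333) → pose (2.2149, -3.0433, 1.3562)
step 5: θ'=1.3562 (straight) → pose (2.3746, -2.3105, 1.3562)
step 6: θ'=1.9812 (R=0.2000) → pose (2.3626, -2.1881, 1.9812)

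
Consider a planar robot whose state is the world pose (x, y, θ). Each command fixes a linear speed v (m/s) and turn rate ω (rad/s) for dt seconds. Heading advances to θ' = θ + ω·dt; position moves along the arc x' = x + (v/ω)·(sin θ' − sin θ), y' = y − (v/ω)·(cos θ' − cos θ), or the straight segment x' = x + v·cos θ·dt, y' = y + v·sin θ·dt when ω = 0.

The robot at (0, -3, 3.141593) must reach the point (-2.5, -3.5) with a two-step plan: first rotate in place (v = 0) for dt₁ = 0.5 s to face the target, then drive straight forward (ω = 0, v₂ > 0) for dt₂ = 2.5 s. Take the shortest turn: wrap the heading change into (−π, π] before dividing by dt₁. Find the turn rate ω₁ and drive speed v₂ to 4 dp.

ω₁ = 0.3948, v₂ = 1.0198

heading to target = atan2(-3.5−-3, -2.5−0) = -2.9442
Δθ = wrap(-2.9442 − 3.1416) = 0.1974; ω₁ = Δθ/dt₁ = 0.3948
distance = √((-2.5−0)² + (-3.5−-3)²) = 2.5495; v₂ = distance/dt₂ = 1.0198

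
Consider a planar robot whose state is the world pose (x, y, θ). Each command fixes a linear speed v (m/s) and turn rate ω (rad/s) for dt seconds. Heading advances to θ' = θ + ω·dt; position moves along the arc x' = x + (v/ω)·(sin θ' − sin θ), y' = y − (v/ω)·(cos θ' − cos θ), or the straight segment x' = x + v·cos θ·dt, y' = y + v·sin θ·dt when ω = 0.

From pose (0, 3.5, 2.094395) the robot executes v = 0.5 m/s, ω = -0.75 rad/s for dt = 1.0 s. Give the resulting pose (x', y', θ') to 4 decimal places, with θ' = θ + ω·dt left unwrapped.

θ' = 2.0944 + -0.75·1.0 = 1.3444
R = v/ω = 0.5/-0.75 = -0.6667
x' = 0 + -0.6667·(sin 1.3444 − sin 2.0944) = -0.0723
y' = 3.5 − -0.6667·(cos 1.3444 − cos 2.0944) = 3.9830

(-0.0723, 3.9830, 1.3444)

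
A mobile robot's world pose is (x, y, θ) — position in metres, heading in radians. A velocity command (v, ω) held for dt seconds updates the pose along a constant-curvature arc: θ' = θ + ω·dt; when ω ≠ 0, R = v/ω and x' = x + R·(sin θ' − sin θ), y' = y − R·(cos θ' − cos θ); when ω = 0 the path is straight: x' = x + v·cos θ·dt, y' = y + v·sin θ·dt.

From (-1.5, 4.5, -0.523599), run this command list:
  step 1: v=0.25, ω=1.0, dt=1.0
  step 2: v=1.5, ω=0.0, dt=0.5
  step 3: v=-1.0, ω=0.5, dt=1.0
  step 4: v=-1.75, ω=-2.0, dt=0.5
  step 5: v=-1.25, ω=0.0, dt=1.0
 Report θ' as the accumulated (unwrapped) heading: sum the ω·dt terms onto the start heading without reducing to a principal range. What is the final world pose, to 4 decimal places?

(-3.3289, 3.8257, -0.0236)

step 1: θ'=0.4764 (R=0.2500) → pose (-1.2604, 4.4943, 0.4764)
step 2: θ'=0.4764 (straight) → pose (-0.5939, 4.8383, 0.4764)
step 3: θ'=0.9764 (R=-2.0000) → pose (-1.3337, 4.1810, 0.9764)
step 4: θ'=-0.0236 (R=0.8750) → pose (-2.0792, 3.7962, -0.0236)
step 5: θ'=-0.0236 (straight) → pose (-3.3289, 3.8257, -0.0236)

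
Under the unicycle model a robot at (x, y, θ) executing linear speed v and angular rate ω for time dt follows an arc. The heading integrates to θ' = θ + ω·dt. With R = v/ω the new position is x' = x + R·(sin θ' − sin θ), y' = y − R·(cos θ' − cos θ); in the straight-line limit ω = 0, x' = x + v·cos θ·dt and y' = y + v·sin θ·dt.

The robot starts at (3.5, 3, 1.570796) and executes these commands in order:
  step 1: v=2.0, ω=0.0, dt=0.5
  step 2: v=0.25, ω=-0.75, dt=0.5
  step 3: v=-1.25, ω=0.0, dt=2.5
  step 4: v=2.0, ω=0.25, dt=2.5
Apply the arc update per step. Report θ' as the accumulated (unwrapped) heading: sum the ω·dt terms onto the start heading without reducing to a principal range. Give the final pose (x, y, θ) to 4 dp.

(2.6858, 6.1237, 1.8208)

step 1: θ'=1.5708 (straight) → pose (3.5000, 4.0000, 1.5708)
step 2: θ'=1.1958 (R=-0.3333) → pose (3.5232, 4.1221, 1.1958)
step 3: θ'=1.1958 (straight) → pose (2.3786, 1.2143, 1.1958)
step 4: θ'=1.8208 (R=8.0000) → pose (2.6858, 6.1237, 1.8208)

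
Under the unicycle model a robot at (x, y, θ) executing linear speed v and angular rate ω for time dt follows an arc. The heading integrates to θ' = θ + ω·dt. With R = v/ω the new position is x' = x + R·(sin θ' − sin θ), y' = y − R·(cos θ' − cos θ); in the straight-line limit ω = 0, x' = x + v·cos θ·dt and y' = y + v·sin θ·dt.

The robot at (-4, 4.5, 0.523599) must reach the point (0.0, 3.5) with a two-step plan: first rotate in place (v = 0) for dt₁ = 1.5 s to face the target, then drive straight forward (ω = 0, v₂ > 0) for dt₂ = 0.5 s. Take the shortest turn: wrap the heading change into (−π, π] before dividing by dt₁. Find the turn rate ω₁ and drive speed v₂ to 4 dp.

ω₁ = -0.5124, v₂ = 8.2462

heading to target = atan2(3.5−4.5, 0−-4) = -0.2450
Δθ = wrap(-0.2450 − 0.5236) = -0.7686; ω₁ = Δθ/dt₁ = -0.5124
distance = √((0−-4)² + (3.5−4.5)²) = 4.1231; v₂ = distance/dt₂ = 8.2462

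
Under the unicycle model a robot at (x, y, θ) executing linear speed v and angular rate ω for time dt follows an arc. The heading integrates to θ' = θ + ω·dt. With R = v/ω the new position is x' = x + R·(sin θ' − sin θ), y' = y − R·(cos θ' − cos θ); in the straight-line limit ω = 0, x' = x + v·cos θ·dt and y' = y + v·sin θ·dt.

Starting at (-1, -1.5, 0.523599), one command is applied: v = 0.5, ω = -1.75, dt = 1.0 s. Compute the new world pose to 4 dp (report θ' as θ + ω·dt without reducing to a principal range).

θ' = 0.5236 + -1.75·1.0 = -1.2264
R = v/ω = 0.5/-1.75 = -0.2857
x' = -1 + -0.2857·(sin -1.2264 − sin 0.5236) = -0.5882
y' = -1.5 − -0.2857·(cos -1.2264 − cos 0.5236) = -1.6510

(-0.5882, -1.6510, -1.2264)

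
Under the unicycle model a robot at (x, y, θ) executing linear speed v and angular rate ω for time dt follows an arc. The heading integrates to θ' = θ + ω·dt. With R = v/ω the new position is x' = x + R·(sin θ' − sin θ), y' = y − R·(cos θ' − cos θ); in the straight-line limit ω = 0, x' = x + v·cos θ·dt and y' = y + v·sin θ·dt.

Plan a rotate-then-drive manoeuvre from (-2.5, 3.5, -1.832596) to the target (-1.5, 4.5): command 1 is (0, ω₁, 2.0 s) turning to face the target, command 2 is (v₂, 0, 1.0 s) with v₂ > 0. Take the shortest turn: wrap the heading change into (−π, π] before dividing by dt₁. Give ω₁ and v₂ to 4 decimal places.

ω₁ = 1.3090, v₂ = 1.4142

heading to target = atan2(4.5−3.5, -1.5−-2.5) = 0.7854
Δθ = wrap(0.7854 − -1.8326) = 2.6180; ω₁ = Δθ/dt₁ = 1.3090
distance = √((-1.5−-2.5)² + (4.5−3.5)²) = 1.4142; v₂ = distance/dt₂ = 1.4142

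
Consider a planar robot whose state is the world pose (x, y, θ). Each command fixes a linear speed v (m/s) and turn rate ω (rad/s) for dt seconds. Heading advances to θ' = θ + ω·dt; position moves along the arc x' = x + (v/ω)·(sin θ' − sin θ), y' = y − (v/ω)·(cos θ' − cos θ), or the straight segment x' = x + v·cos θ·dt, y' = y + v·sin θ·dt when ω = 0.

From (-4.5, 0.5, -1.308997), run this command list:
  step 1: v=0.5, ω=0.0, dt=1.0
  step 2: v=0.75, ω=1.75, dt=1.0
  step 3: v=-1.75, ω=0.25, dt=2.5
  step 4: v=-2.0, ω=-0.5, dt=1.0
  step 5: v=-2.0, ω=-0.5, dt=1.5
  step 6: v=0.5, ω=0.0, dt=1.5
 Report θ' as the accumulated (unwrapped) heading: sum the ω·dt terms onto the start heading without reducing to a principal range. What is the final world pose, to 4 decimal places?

step 1: θ'=-1.3090 (straight) → pose (-4.3706, 0.0170, -1.3090)
step 2: θ'=0.4410 (R=0.4286) → pose (-3.7737, -0.2596, 0.4410)
step 3: θ'=1.0660 (R=-7.0000) → pose (-6.9127, -3.2045, 1.0660)
step 4: θ'=0.5660 (R=4.0000) → pose (-8.2687, -4.6462, 0.5660)
step 5: θ'=-0.1840 (R=4.0000) → pose (-11.1456, -5.2025, -0.1840)
step 6: θ'=-0.1840 (straight) → pose (-10.4083, -5.3397, -0.1840)

(-10.4083, -5.3397, -0.1840)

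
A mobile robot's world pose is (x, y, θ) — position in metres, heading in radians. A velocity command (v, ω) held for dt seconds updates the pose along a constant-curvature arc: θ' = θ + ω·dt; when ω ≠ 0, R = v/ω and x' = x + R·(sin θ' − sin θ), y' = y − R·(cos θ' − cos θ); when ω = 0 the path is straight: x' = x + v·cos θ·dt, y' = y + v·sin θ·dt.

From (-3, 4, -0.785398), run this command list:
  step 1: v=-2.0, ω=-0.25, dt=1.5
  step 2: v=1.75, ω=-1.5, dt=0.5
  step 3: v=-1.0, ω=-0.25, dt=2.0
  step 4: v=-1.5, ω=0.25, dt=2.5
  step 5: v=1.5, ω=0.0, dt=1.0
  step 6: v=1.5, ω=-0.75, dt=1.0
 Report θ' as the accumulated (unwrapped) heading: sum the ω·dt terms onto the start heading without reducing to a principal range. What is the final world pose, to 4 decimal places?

step 1: θ'=-1.1604 (R=8.0000) → pose (-4.6788, 6.4651, -1.1604)
step 2: θ'=-1.9104 (R=-1.1667) → pose (-4.6486, 5.6110, -1.9104)
step 3: θ'=-2.4104 (R=4.0000) → pose (-3.5481, 7.2560, -2.4104)
step 4: θ'=-1.7854 (R=-6.0000) → pose (-1.6923, 10.4445, -1.7854)
step 5: θ'=-1.7854 (straight) → pose (-2.0117, 8.9789, -1.7854)
step 6: θ'=-2.5354 (R=-2.0000) → pose (-2.8263, 7.7612, -2.5354)

(-2.8263, 7.7612, -2.5354)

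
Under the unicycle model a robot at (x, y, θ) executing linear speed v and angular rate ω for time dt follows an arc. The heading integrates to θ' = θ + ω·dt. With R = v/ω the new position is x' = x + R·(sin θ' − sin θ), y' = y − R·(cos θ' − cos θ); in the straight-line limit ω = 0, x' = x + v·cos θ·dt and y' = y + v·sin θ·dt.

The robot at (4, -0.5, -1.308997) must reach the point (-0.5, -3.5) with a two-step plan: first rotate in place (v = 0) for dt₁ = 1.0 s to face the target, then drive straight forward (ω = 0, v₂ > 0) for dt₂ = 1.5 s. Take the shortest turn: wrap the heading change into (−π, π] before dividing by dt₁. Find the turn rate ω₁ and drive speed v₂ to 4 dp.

ω₁ = -1.2446, v₂ = 3.6056

heading to target = atan2(-3.5−-0.5, -0.5−4) = -2.5536
Δθ = wrap(-2.5536 − -1.3090) = -1.2446; ω₁ = Δθ/dt₁ = -1.2446
distance = √((-0.5−4)² + (-3.5−-0.5)²) = 5.4083; v₂ = distance/dt₂ = 3.6056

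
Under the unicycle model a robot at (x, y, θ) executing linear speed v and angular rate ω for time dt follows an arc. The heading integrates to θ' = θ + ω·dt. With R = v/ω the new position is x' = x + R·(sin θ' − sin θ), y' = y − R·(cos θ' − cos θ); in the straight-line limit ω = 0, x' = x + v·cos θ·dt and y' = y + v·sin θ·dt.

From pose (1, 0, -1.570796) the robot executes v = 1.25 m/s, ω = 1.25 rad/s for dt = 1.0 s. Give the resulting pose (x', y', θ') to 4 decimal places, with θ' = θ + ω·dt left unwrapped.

(1.6847, -0.9490, -0.3208)

θ' = -1.5708 + 1.25·1.0 = -0.3208
R = v/ω = 1.25/1.25 = 1.0000
x' = 1 + 1.0000·(sin -0.3208 − sin -1.5708) = 1.6847
y' = 0 − 1.0000·(cos -0.3208 − cos -1.5708) = -0.9490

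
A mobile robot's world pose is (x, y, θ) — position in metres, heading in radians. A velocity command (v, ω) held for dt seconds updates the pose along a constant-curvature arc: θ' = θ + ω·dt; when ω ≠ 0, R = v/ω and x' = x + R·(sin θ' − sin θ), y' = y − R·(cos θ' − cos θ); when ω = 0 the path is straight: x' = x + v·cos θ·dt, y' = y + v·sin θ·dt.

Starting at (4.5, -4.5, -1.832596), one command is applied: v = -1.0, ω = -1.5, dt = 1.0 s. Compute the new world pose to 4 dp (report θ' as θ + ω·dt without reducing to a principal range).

θ' = -1.8326 + -1.5·1.0 = -3.3326
R = v/ω = -1.0/-1.5 = 0.6667
x' = 4.5 + 0.6667·(sin -3.3326 − sin -1.8326) = 5.2705
y' = -4.5 − 0.6667·(cos -3.3326 − cos -1.8326) = -4.0180

(5.2705, -4.0180, -3.3326)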